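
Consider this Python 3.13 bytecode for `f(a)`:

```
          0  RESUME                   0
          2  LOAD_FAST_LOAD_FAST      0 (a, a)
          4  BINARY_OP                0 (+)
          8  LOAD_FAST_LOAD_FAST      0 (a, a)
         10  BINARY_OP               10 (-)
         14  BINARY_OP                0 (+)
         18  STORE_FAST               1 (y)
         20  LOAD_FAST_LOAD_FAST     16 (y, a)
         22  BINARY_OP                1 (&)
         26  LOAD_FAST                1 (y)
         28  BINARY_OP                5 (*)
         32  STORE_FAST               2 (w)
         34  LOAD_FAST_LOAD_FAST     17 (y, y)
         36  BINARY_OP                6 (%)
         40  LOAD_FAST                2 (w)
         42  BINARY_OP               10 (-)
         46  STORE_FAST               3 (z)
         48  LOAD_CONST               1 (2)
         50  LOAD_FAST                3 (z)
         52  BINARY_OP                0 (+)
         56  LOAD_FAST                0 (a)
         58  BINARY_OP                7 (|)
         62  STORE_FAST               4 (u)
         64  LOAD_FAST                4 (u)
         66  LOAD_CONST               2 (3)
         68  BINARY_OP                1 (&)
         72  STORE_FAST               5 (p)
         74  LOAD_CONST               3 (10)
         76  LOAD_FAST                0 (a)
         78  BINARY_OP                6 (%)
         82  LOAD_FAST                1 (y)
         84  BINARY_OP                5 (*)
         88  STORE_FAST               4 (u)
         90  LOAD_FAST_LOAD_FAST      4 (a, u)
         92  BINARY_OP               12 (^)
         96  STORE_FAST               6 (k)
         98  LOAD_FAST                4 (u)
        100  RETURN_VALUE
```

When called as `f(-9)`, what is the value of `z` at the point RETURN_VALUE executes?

LOAD_FAST_LOAD_FAST a,a → push -9,-9. Stack: [-9, -9]
BINARY_OP + → -9 + -9 = -18. Stack: [-18]
LOAD_FAST_LOAD_FAST a,a → push -9,-9. Stack: [-18, -9, -9]
BINARY_OP - → -9 - -9 = 0. Stack: [-18, 0]
BINARY_OP + → -18 + 0 = -18. Stack: [-18]
STORE_FAST y → y=-18. Stack: []
LOAD_FAST_LOAD_FAST y,a → push -18,-9. Stack: [-18, -9]
BINARY_OP & → -18 & -9 = -26. Stack: [-26]
LOAD_FAST y → push -18. Stack: [-26, -18]
BINARY_OP * → -26 * -18 = 468. Stack: [468]
STORE_FAST w → w=468. Stack: []
LOAD_FAST_LOAD_FAST y,y → push -18,-18. Stack: [-18, -18]
BINARY_OP % → -18 % -18 = 0. Stack: [0]
LOAD_FAST w → push 468. Stack: [0, 468]
BINARY_OP - → 0 - 468 = -468. Stack: [-468]
STORE_FAST z → z=-468. Stack: []
LOAD_CONST → push 2. Stack: [2]
LOAD_FAST z → push -468. Stack: [2, -468]
BINARY_OP + → 2 + -468 = -466. Stack: [-466]
LOAD_FAST a → push -9. Stack: [-466, -9]
BINARY_OP | → -466 | -9 = -1. Stack: [-1]
STORE_FAST u → u=-1. Stack: []
LOAD_FAST u → push -1. Stack: [-1]
LOAD_CONST → push 3. Stack: [-1, 3]
BINARY_OP & → -1 & 3 = 3. Stack: [3]
STORE_FAST p → p=3. Stack: []
LOAD_CONST → push 10. Stack: [10]
LOAD_FAST a → push -9. Stack: [10, -9]
BINARY_OP % → 10 % -9 = -8. Stack: [-8]
LOAD_FAST y → push -18. Stack: [-8, -18]
BINARY_OP * → -8 * -18 = 144. Stack: [144]
STORE_FAST u → u=144. Stack: []
LOAD_FAST_LOAD_FAST a,u → push -9,144. Stack: [-9, 144]
BINARY_OP ^ → -9 ^ 144 = -153. Stack: [-153]
STORE_FAST k → k=-153. Stack: []
LOAD_FAST u → push 144. Stack: [144]
RETURN_VALUE → return 144.

-468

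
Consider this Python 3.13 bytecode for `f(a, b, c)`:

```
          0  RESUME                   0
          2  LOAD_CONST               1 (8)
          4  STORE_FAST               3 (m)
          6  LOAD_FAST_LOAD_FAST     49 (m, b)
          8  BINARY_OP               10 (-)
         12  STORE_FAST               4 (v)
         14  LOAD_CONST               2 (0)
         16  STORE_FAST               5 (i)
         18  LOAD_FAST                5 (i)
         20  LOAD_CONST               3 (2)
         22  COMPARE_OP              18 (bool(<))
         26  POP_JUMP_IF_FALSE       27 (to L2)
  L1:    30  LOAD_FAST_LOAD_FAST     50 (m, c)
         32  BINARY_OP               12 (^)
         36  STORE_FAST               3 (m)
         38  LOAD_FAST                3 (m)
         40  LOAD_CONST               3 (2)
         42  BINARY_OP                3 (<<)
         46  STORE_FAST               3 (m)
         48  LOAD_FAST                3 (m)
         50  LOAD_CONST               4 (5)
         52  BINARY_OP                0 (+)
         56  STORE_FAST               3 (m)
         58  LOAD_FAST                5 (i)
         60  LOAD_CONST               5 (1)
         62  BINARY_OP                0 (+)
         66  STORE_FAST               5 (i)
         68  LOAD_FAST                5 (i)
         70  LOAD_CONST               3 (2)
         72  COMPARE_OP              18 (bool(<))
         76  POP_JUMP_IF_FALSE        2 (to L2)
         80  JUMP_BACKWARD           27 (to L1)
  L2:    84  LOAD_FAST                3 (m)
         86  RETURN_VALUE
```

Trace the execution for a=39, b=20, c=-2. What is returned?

LOAD_CONST → push 8. Stack: [8]
STORE_FAST m → m=8. Stack: []
LOAD_FAST_LOAD_FAST m,b → push 8,20. Stack: [8, 20]
BINARY_OP - → 8 - 20 = -12. Stack: [-12]
STORE_FAST v → v=-12. Stack: []
LOAD_CONST → push 0. Stack: [0]
STORE_FAST i → i=0. Stack: []
LOAD_FAST i → push 0. Stack: [0]
LOAD_CONST → push 2. Stack: [0, 2]
COMPARE_OP bool(<) → 0 vs 2 = True. Stack: [True]
POP_JUMP_IF_FALSE → pop True; no jump. Stack: []
LOAD_FAST_LOAD_FAST m,c → push 8,-2. Stack: [8, -2]
BINARY_OP ^ → 8 ^ -2 = -10. Stack: [-10]
STORE_FAST m → m=-10. Stack: []
LOAD_FAST m → push -10. Stack: [-10]
LOAD_CONST → push 2. Stack: [-10, 2]
BINARY_OP << → -10 << 2 = -40. Stack: [-40]
STORE_FAST m → m=-40. Stack: []
LOAD_FAST m → push -40. Stack: [-40]
LOAD_CONST → push 5. Stack: [-40, 5]
BINARY_OP + → -40 + 5 = -35. Stack: [-35]
STORE_FAST m → m=-35. Stack: []
LOAD_FAST i → push 0. Stack: [0]
LOAD_CONST → push 1. Stack: [0, 1]
BINARY_OP + → 0 + 1 = 1. Stack: [1]
STORE_FAST i → i=1. Stack: []
LOAD_FAST i → push 1. Stack: [1]
LOAD_CONST → push 2. Stack: [1, 2]
COMPARE_OP bool(<) → 1 vs 2 = True. Stack: [True]
POP_JUMP_IF_FALSE → pop True; no jump. Stack: []
LOAD_FAST_LOAD_FAST m,c → push -35,-2. Stack: [-35, -2]
BINARY_OP ^ → -35 ^ -2 = 35. Stack: [35]
STORE_FAST m → m=35. Stack: []
LOAD_FAST m → push 35. Stack: [35]
LOAD_CONST → push 2. Stack: [35, 2]
BINARY_OP << → 35 << 2 = 140. Stack: [140]
STORE_FAST m → m=140. Stack: []
LOAD_FAST m → push 140. Stack: [140]
LOAD_CONST → push 5. Stack: [140, 5]
BINARY_OP + → 140 + 5 = 145. Stack: [145]
STORE_FAST m → m=145. Stack: []
LOAD_FAST i → push 1. Stack: [1]
LOAD_CONST → push 1. Stack: [1, 1]
BINARY_OP + → 1 + 1 = 2. Stack: [2]
STORE_FAST i → i=2. Stack: []
LOAD_FAST i → push 2. Stack: [2]
LOAD_CONST → push 2. Stack: [2, 2]
COMPARE_OP bool(<) → 2 vs 2 = False. Stack: [False]
POP_JUMP_IF_FALSE → pop False; jump. Stack: []
LOAD_FAST m → push 145. Stack: [145]
RETURN_VALUE → return 145.

145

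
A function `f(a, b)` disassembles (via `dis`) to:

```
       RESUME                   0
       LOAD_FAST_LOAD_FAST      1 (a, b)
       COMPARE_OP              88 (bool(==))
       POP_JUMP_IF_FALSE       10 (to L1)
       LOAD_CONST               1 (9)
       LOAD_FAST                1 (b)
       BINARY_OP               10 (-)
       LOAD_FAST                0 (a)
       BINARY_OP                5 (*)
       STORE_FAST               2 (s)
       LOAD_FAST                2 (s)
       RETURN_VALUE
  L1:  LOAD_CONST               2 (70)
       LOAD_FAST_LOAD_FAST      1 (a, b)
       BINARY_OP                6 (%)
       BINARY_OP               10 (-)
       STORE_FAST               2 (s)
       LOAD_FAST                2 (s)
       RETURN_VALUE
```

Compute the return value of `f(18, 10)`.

62

LOAD_FAST_LOAD_FAST a,b → push 18,10. Stack: [18, 10]
COMPARE_OP bool(==) → 18 vs 10 = False. Stack: [False]
POP_JUMP_IF_FALSE → pop False; jump. Stack: []
LOAD_CONST → push 70. Stack: [70]
LOAD_FAST_LOAD_FAST a,b → push 18,10. Stack: [70, 18, 10]
BINARY_OP % → 18 % 10 = 8. Stack: [70, 8]
BINARY_OP - → 70 - 8 = 62. Stack: [62]
STORE_FAST s → s=62. Stack: []
LOAD_FAST s → push 62. Stack: [62]
RETURN_VALUE → return 62.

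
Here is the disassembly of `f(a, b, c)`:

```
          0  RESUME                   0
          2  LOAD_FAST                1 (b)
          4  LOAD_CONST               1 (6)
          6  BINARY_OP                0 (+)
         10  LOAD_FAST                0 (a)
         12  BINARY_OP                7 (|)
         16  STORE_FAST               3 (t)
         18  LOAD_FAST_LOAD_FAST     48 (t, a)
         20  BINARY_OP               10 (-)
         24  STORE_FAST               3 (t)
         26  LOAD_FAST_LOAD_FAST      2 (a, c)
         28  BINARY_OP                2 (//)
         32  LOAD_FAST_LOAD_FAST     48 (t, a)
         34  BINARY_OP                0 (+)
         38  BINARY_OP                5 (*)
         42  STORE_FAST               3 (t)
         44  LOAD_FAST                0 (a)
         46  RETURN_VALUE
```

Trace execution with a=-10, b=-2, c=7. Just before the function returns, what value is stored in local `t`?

LOAD_FAST b → push -2. Stack: [-2]
LOAD_CONST → push 6. Stack: [-2, 6]
BINARY_OP + → -2 + 6 = 4. Stack: [4]
LOAD_FAST a → push -10. Stack: [4, -10]
BINARY_OP | → 4 | -10 = -10. Stack: [-10]
STORE_FAST t → t=-10. Stack: []
LOAD_FAST_LOAD_FAST t,a → push -10,-10. Stack: [-10, -10]
BINARY_OP - → -10 - -10 = 0. Stack: [0]
STORE_FAST t → t=0. Stack: []
LOAD_FAST_LOAD_FAST a,c → push -10,7. Stack: [-10, 7]
BINARY_OP // → -10 // 7 = -2. Stack: [-2]
LOAD_FAST_LOAD_FAST t,a → push 0,-10. Stack: [-2, 0, -10]
BINARY_OP + → 0 + -10 = -10. Stack: [-2, -10]
BINARY_OP * → -2 * -10 = 20. Stack: [20]
STORE_FAST t → t=20. Stack: []
LOAD_FAST a → push -10. Stack: [-10]
RETURN_VALUE → return -10.

20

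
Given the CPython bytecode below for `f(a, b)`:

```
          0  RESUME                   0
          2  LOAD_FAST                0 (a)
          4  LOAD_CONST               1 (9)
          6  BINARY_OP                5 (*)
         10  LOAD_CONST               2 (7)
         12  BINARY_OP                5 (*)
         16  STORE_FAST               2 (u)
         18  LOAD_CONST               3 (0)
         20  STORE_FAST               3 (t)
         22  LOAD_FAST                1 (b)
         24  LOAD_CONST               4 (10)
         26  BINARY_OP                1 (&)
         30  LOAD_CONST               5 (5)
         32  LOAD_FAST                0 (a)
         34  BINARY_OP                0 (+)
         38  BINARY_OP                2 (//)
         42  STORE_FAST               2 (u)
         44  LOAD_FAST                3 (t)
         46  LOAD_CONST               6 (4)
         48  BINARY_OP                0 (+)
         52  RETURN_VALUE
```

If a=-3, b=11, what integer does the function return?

LOAD_FAST a → push -3. Stack: [-3]
LOAD_CONST → push 9. Stack: [-3, 9]
BINARY_OP * → -3 * 9 = -27. Stack: [-27]
LOAD_CONST → push 7. Stack: [-27, 7]
BINARY_OP * → -27 * 7 = -189. Stack: [-189]
STORE_FAST u → u=-189. Stack: []
LOAD_CONST → push 0. Stack: [0]
STORE_FAST t → t=0. Stack: []
LOAD_FAST b → push 11. Stack: [11]
LOAD_CONST → push 10. Stack: [11, 10]
BINARY_OP & → 11 & 10 = 10. Stack: [10]
LOAD_CONST → push 5. Stack: [10, 5]
LOAD_FAST a → push -3. Stack: [10, 5, -3]
BINARY_OP + → 5 + -3 = 2. Stack: [10, 2]
BINARY_OP // → 10 // 2 = 5. Stack: [5]
STORE_FAST u → u=5. Stack: []
LOAD_FAST t → push 0. Stack: [0]
LOAD_CONST → push 4. Stack: [0, 4]
BINARY_OP + → 0 + 4 = 4. Stack: [4]
RETURN_VALUE → return 4.

4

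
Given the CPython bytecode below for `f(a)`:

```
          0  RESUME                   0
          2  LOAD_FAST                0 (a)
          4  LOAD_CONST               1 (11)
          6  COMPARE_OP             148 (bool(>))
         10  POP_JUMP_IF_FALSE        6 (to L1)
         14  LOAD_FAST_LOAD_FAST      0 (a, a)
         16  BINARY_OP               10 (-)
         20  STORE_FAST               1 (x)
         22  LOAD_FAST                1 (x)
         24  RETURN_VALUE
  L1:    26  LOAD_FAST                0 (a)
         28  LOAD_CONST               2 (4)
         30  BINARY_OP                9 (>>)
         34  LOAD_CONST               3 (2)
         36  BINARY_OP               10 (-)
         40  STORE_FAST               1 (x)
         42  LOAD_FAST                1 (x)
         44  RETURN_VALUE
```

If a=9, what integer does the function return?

-2

LOAD_FAST a → push 9. Stack: [9]
LOAD_CONST → push 11. Stack: [9, 11]
COMPARE_OP bool(>) → 9 vs 11 = False. Stack: [False]
POP_JUMP_IF_FALSE → pop False; jump. Stack: []
LOAD_FAST a → push 9. Stack: [9]
LOAD_CONST → push 4. Stack: [9, 4]
BINARY_OP >> → 9 >> 4 = 0. Stack: [0]
LOAD_CONST → push 2. Stack: [0, 2]
BINARY_OP - → 0 - 2 = -2. Stack: [-2]
STORE_FAST x → x=-2. Stack: []
LOAD_FAST x → push -2. Stack: [-2]
RETURN_VALUE → return -2.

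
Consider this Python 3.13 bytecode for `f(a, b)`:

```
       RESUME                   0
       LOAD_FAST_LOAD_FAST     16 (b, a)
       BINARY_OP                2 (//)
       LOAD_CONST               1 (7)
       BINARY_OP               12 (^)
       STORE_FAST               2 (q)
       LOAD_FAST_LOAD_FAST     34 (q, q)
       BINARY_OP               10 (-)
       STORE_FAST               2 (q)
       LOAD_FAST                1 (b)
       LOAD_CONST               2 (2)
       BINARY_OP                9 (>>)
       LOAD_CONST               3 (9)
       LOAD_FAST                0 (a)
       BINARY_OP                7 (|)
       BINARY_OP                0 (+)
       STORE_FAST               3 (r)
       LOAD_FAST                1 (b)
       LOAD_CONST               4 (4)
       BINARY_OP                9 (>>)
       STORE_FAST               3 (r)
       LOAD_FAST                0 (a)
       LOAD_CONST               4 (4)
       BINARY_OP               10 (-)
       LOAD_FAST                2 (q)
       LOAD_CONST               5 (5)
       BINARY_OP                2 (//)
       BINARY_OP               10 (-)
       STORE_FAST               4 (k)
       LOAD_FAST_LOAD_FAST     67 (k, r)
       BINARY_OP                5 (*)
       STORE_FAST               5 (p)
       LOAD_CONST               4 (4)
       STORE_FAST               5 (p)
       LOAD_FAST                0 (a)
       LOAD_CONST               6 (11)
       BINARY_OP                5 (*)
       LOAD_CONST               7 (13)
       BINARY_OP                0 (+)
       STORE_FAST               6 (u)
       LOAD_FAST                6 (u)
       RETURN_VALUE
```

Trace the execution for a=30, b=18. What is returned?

343

LOAD_FAST_LOAD_FAST b,a → push 18,30. Stack: [18, 30]
BINARY_OP // → 18 // 30 = 0. Stack: [0]
LOAD_CONST → push 7. Stack: [0, 7]
BINARY_OP ^ → 0 ^ 7 = 7. Stack: [7]
STORE_FAST q → q=7. Stack: []
LOAD_FAST_LOAD_FAST q,q → push 7,7. Stack: [7, 7]
BINARY_OP - → 7 - 7 = 0. Stack: [0]
STORE_FAST q → q=0. Stack: []
LOAD_FAST b → push 18. Stack: [18]
LOAD_CONST → push 2. Stack: [18, 2]
BINARY_OP >> → 18 >> 2 = 4. Stack: [4]
LOAD_CONST → push 9. Stack: [4, 9]
LOAD_FAST a → push 30. Stack: [4, 9, 30]
BINARY_OP | → 9 | 30 = 31. Stack: [4, 31]
BINARY_OP + → 4 + 31 = 35. Stack: [35]
STORE_FAST r → r=35. Stack: []
LOAD_FAST b → push 18. Stack: [18]
LOAD_CONST → push 4. Stack: [18, 4]
BINARY_OP >> → 18 >> 4 = 1. Stack: [1]
STORE_FAST r → r=1. Stack: []
LOAD_FAST a → push 30. Stack: [30]
LOAD_CONST → push 4. Stack: [30, 4]
BINARY_OP - → 30 - 4 = 26. Stack: [26]
LOAD_FAST q → push 0. Stack: [26, 0]
LOAD_CONST → push 5. Stack: [26, 0, 5]
BINARY_OP // → 0 // 5 = 0. Stack: [26, 0]
BINARY_OP - → 26 - 0 = 26. Stack: [26]
STORE_FAST k → k=26. Stack: []
LOAD_FAST_LOAD_FAST k,r → push 26,1. Stack: [26, 1]
BINARY_OP * → 26 * 1 = 26. Stack: [26]
STORE_FAST p → p=26. Stack: []
LOAD_CONST → push 4. Stack: [4]
STORE_FAST p → p=4. Stack: []
LOAD_FAST a → push 30. Stack: [30]
LOAD_CONST → push 11. Stack: [30, 11]
BINARY_OP * → 30 * 11 = 330. Stack: [330]
LOAD_CONST → push 13. Stack: [330, 13]
BINARY_OP + → 330 + 13 = 343. Stack: [343]
STORE_FAST u → u=343. Stack: []
LOAD_FAST u → push 343. Stack: [343]
RETURN_VALUE → return 343.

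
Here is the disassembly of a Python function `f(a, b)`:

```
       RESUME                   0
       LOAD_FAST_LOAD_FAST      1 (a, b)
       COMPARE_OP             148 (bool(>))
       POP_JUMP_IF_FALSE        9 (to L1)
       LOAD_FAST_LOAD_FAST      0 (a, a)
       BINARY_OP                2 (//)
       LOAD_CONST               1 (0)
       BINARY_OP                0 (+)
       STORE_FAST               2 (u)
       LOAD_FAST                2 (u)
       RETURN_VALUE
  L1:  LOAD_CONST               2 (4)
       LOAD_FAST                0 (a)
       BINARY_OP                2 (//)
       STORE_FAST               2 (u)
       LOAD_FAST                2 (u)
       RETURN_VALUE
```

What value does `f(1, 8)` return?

4

LOAD_FAST_LOAD_FAST a,b → push 1,8. Stack: [1, 8]
COMPARE_OP bool(>) → 1 vs 8 = False. Stack: [False]
POP_JUMP_IF_FALSE → pop False; jump. Stack: []
LOAD_CONST → push 4. Stack: [4]
LOAD_FAST a → push 1. Stack: [4, 1]
BINARY_OP // → 4 // 1 = 4. Stack: [4]
STORE_FAST u → u=4. Stack: []
LOAD_FAST u → push 4. Stack: [4]
RETURN_VALUE → return 4.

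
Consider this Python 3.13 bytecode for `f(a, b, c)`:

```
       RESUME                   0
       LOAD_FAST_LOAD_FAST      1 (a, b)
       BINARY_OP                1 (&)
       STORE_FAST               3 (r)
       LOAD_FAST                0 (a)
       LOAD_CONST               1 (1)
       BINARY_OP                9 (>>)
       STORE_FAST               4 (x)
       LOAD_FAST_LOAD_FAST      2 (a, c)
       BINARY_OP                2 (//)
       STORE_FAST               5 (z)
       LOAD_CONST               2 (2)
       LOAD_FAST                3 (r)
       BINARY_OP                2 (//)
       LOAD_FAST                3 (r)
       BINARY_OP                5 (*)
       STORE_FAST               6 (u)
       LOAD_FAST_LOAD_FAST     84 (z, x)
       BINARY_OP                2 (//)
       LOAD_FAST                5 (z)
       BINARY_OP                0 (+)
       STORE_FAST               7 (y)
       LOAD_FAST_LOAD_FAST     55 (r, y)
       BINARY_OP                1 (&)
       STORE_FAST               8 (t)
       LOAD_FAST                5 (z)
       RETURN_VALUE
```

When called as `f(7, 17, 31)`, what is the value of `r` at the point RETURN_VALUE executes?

LOAD_FAST_LOAD_FAST a,b → push 7,17. Stack: [7, 17]
BINARY_OP & → 7 & 17 = 1. Stack: [1]
STORE_FAST r → r=1. Stack: []
LOAD_FAST a → push 7. Stack: [7]
LOAD_CONST → push 1. Stack: [7, 1]
BINARY_OP >> → 7 >> 1 = 3. Stack: [3]
STORE_FAST x → x=3. Stack: []
LOAD_FAST_LOAD_FAST a,c → push 7,31. Stack: [7, 31]
BINARY_OP // → 7 // 31 = 0. Stack: [0]
STORE_FAST z → z=0. Stack: []
LOAD_CONST → push 2. Stack: [2]
LOAD_FAST r → push 1. Stack: [2, 1]
BINARY_OP // → 2 // 1 = 2. Stack: [2]
LOAD_FAST r → push 1. Stack: [2, 1]
BINARY_OP * → 2 * 1 = 2. Stack: [2]
STORE_FAST u → u=2. Stack: []
LOAD_FAST_LOAD_FAST z,x → push 0,3. Stack: [0, 3]
BINARY_OP // → 0 // 3 = 0. Stack: [0]
LOAD_FAST z → push 0. Stack: [0, 0]
BINARY_OP + → 0 + 0 = 0. Stack: [0]
STORE_FAST y → y=0. Stack: []
LOAD_FAST_LOAD_FAST r,y → push 1,0. Stack: [1, 0]
BINARY_OP & → 1 & 0 = 0. Stack: [0]
STORE_FAST t → t=0. Stack: []
LOAD_FAST z → push 0. Stack: [0]
RETURN_VALUE → return 0.

1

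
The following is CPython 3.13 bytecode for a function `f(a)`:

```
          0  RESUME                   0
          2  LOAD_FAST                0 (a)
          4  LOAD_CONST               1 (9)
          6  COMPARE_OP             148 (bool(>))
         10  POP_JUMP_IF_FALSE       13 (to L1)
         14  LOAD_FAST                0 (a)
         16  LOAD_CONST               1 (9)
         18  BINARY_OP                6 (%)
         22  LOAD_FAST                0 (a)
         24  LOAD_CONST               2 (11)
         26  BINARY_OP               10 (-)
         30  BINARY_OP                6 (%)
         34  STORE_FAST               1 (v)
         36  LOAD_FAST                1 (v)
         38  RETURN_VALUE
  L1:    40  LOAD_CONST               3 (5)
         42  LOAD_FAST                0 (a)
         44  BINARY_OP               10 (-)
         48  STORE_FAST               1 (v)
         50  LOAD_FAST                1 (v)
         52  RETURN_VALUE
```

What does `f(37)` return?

LOAD_FAST a → push 37. Stack: [37]
LOAD_CONST → push 9. Stack: [37, 9]
COMPARE_OP bool(>) → 37 vs 9 = True. Stack: [True]
POP_JUMP_IF_FALSE → pop True; no jump. Stack: []
LOAD_FAST a → push 37. Stack: [37]
LOAD_CONST → push 9. Stack: [37, 9]
BINARY_OP % → 37 % 9 = 1. Stack: [1]
LOAD_FAST a → push 37. Stack: [1, 37]
LOAD_CONST → push 11. Stack: [1, 37, 11]
BINARY_OP - → 37 - 11 = 26. Stack: [1, 26]
BINARY_OP % → 1 % 26 = 1. Stack: [1]
STORE_FAST v → v=1. Stack: []
LOAD_FAST v → push 1. Stack: [1]
RETURN_VALUE → return 1.

1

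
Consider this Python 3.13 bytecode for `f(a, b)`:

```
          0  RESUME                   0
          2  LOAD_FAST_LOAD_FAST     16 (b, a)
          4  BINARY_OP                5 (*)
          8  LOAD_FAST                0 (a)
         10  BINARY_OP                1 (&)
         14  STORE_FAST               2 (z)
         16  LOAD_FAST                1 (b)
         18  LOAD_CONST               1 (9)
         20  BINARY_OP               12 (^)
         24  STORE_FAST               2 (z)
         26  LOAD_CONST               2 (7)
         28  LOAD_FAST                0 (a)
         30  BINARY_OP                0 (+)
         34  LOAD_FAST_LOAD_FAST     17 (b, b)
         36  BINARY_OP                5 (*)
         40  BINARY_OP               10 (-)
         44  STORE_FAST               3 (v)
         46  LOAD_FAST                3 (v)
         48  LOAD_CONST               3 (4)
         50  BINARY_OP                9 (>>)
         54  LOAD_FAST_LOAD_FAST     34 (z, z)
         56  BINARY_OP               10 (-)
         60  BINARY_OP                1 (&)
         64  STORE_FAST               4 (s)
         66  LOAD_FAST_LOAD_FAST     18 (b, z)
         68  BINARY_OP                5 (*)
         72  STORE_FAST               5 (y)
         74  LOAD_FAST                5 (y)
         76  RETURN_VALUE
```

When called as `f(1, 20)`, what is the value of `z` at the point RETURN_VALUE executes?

29

LOAD_FAST_LOAD_FAST b,a → push 20,1. Stack: [20, 1]
BINARY_OP * → 20 * 1 = 20. Stack: [20]
LOAD_FAST a → push 1. Stack: [20, 1]
BINARY_OP & → 20 & 1 = 0. Stack: [0]
STORE_FAST z → z=0. Stack: []
LOAD_FAST b → push 20. Stack: [20]
LOAD_CONST → push 9. Stack: [20, 9]
BINARY_OP ^ → 20 ^ 9 = 29. Stack: [29]
STORE_FAST z → z=29. Stack: []
LOAD_CONST → push 7. Stack: [7]
LOAD_FAST a → push 1. Stack: [7, 1]
BINARY_OP + → 7 + 1 = 8. Stack: [8]
LOAD_FAST_LOAD_FAST b,b → push 20,20. Stack: [8, 20, 20]
BINARY_OP * → 20 * 20 = 400. Stack: [8, 400]
BINARY_OP - → 8 - 400 = -392. Stack: [-392]
STORE_FAST v → v=-392. Stack: []
LOAD_FAST v → push -392. Stack: [-392]
LOAD_CONST → push 4. Stack: [-392, 4]
BINARY_OP >> → -392 >> 4 = -25. Stack: [-25]
LOAD_FAST_LOAD_FAST z,z → push 29,29. Stack: [-25, 29, 29]
BINARY_OP - → 29 - 29 = 0. Stack: [-25, 0]
BINARY_OP & → -25 & 0 = 0. Stack: [0]
STORE_FAST s → s=0. Stack: []
LOAD_FAST_LOAD_FAST b,z → push 20,29. Stack: [20, 29]
BINARY_OP * → 20 * 29 = 580. Stack: [580]
STORE_FAST y → y=580. Stack: []
LOAD_FAST y → push 580. Stack: [580]
RETURN_VALUE → return 580.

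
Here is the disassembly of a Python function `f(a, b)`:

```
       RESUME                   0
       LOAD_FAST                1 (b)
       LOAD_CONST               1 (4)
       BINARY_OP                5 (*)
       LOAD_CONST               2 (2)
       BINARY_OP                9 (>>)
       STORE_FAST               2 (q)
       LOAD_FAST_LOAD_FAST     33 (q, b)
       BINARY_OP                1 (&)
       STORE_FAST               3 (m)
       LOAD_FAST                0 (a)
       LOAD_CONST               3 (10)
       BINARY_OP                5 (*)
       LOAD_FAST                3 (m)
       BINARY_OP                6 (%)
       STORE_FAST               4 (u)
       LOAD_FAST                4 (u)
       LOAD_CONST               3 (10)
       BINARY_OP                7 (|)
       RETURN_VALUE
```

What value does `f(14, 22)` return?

10

LOAD_FAST b → push 22. Stack: [22]
LOAD_CONST → push 4. Stack: [22, 4]
BINARY_OP * → 22 * 4 = 88. Stack: [88]
LOAD_CONST → push 2. Stack: [88, 2]
BINARY_OP >> → 88 >> 2 = 22. Stack: [22]
STORE_FAST q → q=22. Stack: []
LOAD_FAST_LOAD_FAST q,b → push 22,22. Stack: [22, 22]
BINARY_OP & → 22 & 22 = 22. Stack: [22]
STORE_FAST m → m=22. Stack: []
LOAD_FAST a → push 14. Stack: [14]
LOAD_CONST → push 10. Stack: [14, 10]
BINARY_OP * → 14 * 10 = 140. Stack: [140]
LOAD_FAST m → push 22. Stack: [140, 22]
BINARY_OP % → 140 % 22 = 8. Stack: [8]
STORE_FAST u → u=8. Stack: []
LOAD_FAST u → push 8. Stack: [8]
LOAD_CONST → push 10. Stack: [8, 10]
BINARY_OP | → 8 | 10 = 10. Stack: [10]
RETURN_VALUE → return 10.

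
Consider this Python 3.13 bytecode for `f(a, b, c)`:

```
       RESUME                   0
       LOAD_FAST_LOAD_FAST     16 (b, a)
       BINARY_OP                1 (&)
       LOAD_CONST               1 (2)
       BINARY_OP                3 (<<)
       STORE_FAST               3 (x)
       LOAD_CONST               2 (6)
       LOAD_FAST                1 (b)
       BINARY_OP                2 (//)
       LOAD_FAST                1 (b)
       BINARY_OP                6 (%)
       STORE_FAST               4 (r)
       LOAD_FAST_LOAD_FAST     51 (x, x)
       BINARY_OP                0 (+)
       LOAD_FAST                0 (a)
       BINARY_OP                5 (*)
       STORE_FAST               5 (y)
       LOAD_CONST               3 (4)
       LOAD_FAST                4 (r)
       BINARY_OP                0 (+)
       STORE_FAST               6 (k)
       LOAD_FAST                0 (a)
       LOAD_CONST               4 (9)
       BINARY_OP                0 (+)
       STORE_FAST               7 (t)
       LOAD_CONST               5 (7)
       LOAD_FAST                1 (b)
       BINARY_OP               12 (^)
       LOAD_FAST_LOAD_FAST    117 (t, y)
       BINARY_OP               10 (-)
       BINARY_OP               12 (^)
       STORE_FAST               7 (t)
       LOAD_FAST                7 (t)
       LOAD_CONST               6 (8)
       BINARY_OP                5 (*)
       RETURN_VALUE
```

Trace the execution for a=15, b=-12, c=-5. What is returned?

LOAD_FAST_LOAD_FAST b,a → push -12,15. Stack: [-12, 15]
BINARY_OP & → -12 & 15 = 4. Stack: [4]
LOAD_CONST → push 2. Stack: [4, 2]
BINARY_OP << → 4 << 2 = 16. Stack: [16]
STORE_FAST x → x=16. Stack: []
LOAD_CONST → push 6. Stack: [6]
LOAD_FAST b → push -12. Stack: [6, -12]
BINARY_OP // → 6 // -12 = -1. Stack: [-1]
LOAD_FAST b → push -12. Stack: [-1, -12]
BINARY_OP % → -1 % -12 = -1. Stack: [-1]
STORE_FAST r → r=-1. Stack: []
LOAD_FAST_LOAD_FAST x,x → push 16,16. Stack: [16, 16]
BINARY_OP + → 16 + 16 = 32. Stack: [32]
LOAD_FAST a → push 15. Stack: [32, 15]
BINARY_OP * → 32 * 15 = 480. Stack: [480]
STORE_FAST y → y=480. Stack: []
LOAD_CONST → push 4. Stack: [4]
LOAD_FAST r → push -1. Stack: [4, -1]
BINARY_OP + → 4 + -1 = 3. Stack: [3]
STORE_FAST k → k=3. Stack: []
LOAD_FAST a → push 15. Stack: [15]
LOAD_CONST → push 9. Stack: [15, 9]
BINARY_OP + → 15 + 9 = 24. Stack: [24]
STORE_FAST t → t=24. Stack: []
LOAD_CONST → push 7. Stack: [7]
LOAD_FAST b → push -12. Stack: [7, -12]
BINARY_OP ^ → 7 ^ -12 = -13. Stack: [-13]
LOAD_FAST_LOAD_FAST t,y → push 24,480. Stack: [-13, 24, 480]
BINARY_OP - → 24 - 480 = -456. Stack: [-13, -456]
BINARY_OP ^ → -13 ^ -456 = 459. Stack: [459]
STORE_FAST t → t=459. Stack: []
LOAD_FAST t → push 459. Stack: [459]
LOAD_CONST → push 8. Stack: [459, 8]
BINARY_OP * → 459 * 8 = 3672. Stack: [3672]
RETURN_VALUE → return 3672.

3672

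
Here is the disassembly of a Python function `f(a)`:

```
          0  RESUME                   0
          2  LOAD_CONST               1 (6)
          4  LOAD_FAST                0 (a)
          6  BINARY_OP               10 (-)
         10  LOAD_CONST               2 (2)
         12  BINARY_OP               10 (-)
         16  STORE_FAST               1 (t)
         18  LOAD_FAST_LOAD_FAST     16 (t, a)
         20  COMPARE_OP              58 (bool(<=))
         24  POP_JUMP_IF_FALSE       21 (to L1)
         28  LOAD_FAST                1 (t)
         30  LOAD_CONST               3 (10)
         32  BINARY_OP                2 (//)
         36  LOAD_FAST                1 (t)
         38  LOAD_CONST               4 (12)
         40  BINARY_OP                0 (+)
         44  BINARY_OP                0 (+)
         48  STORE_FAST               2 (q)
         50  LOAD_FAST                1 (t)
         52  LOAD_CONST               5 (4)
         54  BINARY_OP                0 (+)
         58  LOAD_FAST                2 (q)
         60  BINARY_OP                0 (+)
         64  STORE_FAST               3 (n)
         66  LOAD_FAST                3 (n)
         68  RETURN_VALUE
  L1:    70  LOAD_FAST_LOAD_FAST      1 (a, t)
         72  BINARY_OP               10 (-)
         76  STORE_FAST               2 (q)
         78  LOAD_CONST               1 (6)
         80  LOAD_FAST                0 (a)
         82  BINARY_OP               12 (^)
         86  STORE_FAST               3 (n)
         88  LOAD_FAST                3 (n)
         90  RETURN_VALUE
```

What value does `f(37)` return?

LOAD_CONST → push 6. Stack: [6]
LOAD_FAST a → push 37. Stack: [6, 37]
BINARY_OP - → 6 - 37 = -31. Stack: [-31]
LOAD_CONST → push 2. Stack: [-31, 2]
BINARY_OP - → -31 - 2 = -33. Stack: [-33]
STORE_FAST t → t=-33. Stack: []
LOAD_FAST_LOAD_FAST t,a → push -33,37. Stack: [-33, 37]
COMPARE_OP bool(<=) → -33 vs 37 = True. Stack: [True]
POP_JUMP_IF_FALSE → pop True; no jump. Stack: []
LOAD_FAST t → push -33. Stack: [-33]
LOAD_CONST → push 10. Stack: [-33, 10]
BINARY_OP // → -33 // 10 = -4. Stack: [-4]
LOAD_FAST t → push -33. Stack: [-4, -33]
LOAD_CONST → push 12. Stack: [-4, -33, 12]
BINARY_OP + → -33 + 12 = -21. Stack: [-4, -21]
BINARY_OP + → -4 + -21 = -25. Stack: [-25]
STORE_FAST q → q=-25. Stack: []
LOAD_FAST t → push -33. Stack: [-33]
LOAD_CONST → push 4. Stack: [-33, 4]
BINARY_OP + → -33 + 4 = -29. Stack: [-29]
LOAD_FAST q → push -25. Stack: [-29, -25]
BINARY_OP + → -29 + -25 = -54. Stack: [-54]
STORE_FAST n → n=-54. Stack: []
LOAD_FAST n → push -54. Stack: [-54]
RETURN_VALUE → return -54.

-54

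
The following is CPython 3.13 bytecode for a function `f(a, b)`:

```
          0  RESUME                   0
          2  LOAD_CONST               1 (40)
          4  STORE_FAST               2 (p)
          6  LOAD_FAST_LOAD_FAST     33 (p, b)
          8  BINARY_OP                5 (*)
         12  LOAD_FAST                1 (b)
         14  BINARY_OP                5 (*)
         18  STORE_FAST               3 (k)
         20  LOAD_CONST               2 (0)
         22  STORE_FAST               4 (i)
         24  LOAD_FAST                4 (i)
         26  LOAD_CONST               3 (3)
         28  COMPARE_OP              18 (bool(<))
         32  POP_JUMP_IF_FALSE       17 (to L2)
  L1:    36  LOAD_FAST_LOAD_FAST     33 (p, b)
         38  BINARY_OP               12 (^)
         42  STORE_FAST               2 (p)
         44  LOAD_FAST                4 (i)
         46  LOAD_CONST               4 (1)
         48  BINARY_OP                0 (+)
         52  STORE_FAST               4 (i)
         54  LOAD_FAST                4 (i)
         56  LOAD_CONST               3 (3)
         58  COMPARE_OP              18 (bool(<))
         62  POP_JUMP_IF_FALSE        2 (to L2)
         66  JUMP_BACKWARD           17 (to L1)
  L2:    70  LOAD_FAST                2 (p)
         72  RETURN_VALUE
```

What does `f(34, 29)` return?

LOAD_CONST → push 40. Stack: [40]
STORE_FAST p → p=40. Stack: []
LOAD_FAST_LOAD_FAST p,b → push 40,29. Stack: [40, 29]
BINARY_OP * → 40 * 29 = 1160. Stack: [1160]
LOAD_FAST b → push 29. Stack: [1160, 29]
BINARY_OP * → 1160 * 29 = 33640. Stack: [33640]
STORE_FAST k → k=33640. Stack: []
LOAD_CONST → push 0. Stack: [0]
STORE_FAST i → i=0. Stack: []
LOAD_FAST i → push 0. Stack: [0]
LOAD_CONST → push 3. Stack: [0, 3]
COMPARE_OP bool(<) → 0 vs 3 = True. Stack: [True]
POP_JUMP_IF_FALSE → pop True; no jump. Stack: []
LOAD_FAST_LOAD_FAST p,b → push 40,29. Stack: [40, 29]
BINARY_OP ^ → 40 ^ 29 = 53. Stack: [53]
STORE_FAST p → p=53. Stack: []
LOAD_FAST i → push 0. Stack: [0]
LOAD_CONST → push 1. Stack: [0, 1]
BINARY_OP + → 0 + 1 = 1. Stack: [1]
STORE_FAST i → i=1. Stack: []
LOAD_FAST i → push 1. Stack: [1]
LOAD_CONST → push 3. Stack: [1, 3]
COMPARE_OP bool(<) → 1 vs 3 = True. Stack: [True]
POP_JUMP_IF_FALSE → pop True; no jump. Stack: []
LOAD_FAST_LOAD_FAST p,b → push 53,29. Stack: [53, 29]
BINARY_OP ^ → 53 ^ 29 = 40. Stack: [40]
STORE_FAST p → p=40. Stack: []
LOAD_FAST i → push 1. Stack: [1]
LOAD_CONST → push 1. Stack: [1, 1]
BINARY_OP + → 1 + 1 = 2. Stack: [2]
STORE_FAST i → i=2. Stack: []
LOAD_FAST i → push 2. Stack: [2]
LOAD_CONST → push 3. Stack: [2, 3]
COMPARE_OP bool(<) → 2 vs 3 = True. Stack: [True]
POP_JUMP_IF_FALSE → pop True; no jump. Stack: []
LOAD_FAST_LOAD_FAST p,b → push 40,29. Stack: [40, 29]
BINARY_OP ^ → 40 ^ 29 = 53. Stack: [53]
STORE_FAST p → p=53. Stack: []
LOAD_FAST i → push 2. Stack: [2]
LOAD_CONST → push 1. Stack: [2, 1]
BINARY_OP + → 2 + 1 = 3. Stack: [3]
STORE_FAST i → i=3. Stack: []
LOAD_FAST i → push 3. Stack: [3]
LOAD_CONST → push 3. Stack: [3, 3]
COMPARE_OP bool(<) → 3 vs 3 = False. Stack: [False]
POP_JUMP_IF_FALSE → pop False; jump. Stack: []
LOAD_FAST p → push 53. Stack: [53]
RETURN_VALUE → return 53.

53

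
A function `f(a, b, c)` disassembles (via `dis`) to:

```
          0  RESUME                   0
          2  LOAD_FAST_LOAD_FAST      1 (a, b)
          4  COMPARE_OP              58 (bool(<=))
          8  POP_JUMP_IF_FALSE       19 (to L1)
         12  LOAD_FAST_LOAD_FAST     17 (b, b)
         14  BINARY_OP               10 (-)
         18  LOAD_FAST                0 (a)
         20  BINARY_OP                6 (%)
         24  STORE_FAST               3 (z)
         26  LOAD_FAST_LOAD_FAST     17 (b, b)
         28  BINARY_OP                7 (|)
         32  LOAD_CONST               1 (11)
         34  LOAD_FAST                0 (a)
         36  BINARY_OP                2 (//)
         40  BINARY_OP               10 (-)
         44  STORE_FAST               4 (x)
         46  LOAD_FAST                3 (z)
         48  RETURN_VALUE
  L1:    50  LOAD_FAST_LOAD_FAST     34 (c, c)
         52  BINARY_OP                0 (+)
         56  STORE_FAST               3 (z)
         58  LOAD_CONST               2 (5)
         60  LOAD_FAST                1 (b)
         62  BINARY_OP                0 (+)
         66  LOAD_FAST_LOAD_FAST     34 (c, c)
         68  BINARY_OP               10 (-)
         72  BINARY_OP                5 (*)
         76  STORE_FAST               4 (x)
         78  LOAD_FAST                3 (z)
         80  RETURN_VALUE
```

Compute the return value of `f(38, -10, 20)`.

LOAD_FAST_LOAD_FAST a,b → push 38,-10. Stack: [38, -10]
COMPARE_OP bool(<=) → 38 vs -10 = False. Stack: [False]
POP_JUMP_IF_FALSE → pop False; jump. Stack: []
LOAD_FAST_LOAD_FAST c,c → push 20,20. Stack: [20, 20]
BINARY_OP + → 20 + 20 = 40. Stack: [40]
STORE_FAST z → z=40. Stack: []
LOAD_CONST → push 5. Stack: [5]
LOAD_FAST b → push -10. Stack: [5, -10]
BINARY_OP + → 5 + -10 = -5. Stack: [-5]
LOAD_FAST_LOAD_FAST c,c → push 20,20. Stack: [-5, 20, 20]
BINARY_OP - → 20 - 20 = 0. Stack: [-5, 0]
BINARY_OP * → -5 * 0 = 0. Stack: [0]
STORE_FAST x → x=0. Stack: []
LOAD_FAST z → push 40. Stack: [40]
RETURN_VALUE → return 40.

40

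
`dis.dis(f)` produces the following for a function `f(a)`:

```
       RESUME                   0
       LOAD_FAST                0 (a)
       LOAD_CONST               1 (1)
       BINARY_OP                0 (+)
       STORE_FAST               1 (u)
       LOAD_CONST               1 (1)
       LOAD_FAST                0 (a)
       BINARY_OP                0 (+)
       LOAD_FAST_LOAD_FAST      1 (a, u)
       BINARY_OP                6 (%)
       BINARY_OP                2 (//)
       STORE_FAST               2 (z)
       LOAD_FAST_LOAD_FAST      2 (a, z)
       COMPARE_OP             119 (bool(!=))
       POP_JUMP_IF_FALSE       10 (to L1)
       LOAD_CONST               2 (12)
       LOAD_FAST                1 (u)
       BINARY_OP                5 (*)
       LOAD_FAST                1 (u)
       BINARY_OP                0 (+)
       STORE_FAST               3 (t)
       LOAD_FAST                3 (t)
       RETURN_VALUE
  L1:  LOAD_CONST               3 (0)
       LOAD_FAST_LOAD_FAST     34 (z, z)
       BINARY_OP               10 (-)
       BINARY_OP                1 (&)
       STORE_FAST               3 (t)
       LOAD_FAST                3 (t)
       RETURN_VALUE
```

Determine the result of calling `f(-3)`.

LOAD_FAST a → push -3. Stack: [-3]
LOAD_CONST → push 1. Stack: [-3, 1]
BINARY_OP + → -3 + 1 = -2. Stack: [-2]
STORE_FAST u → u=-2. Stack: []
LOAD_CONST → push 1. Stack: [1]
LOAD_FAST a → push -3. Stack: [1, -3]
BINARY_OP + → 1 + -3 = -2. Stack: [-2]
LOAD_FAST_LOAD_FAST a,u → push -3,-2. Stack: [-2, -3, -2]
BINARY_OP % → -3 % -2 = -1. Stack: [-2, -1]
BINARY_OP // → -2 // -1 = 2. Stack: [2]
STORE_FAST z → z=2. Stack: []
LOAD_FAST_LOAD_FAST a,z → push -3,2. Stack: [-3, 2]
COMPARE_OP bool(!=) → -3 vs 2 = True. Stack: [True]
POP_JUMP_IF_FALSE → pop True; no jump. Stack: []
LOAD_CONST → push 12. Stack: [12]
LOAD_FAST u → push -2. Stack: [12, -2]
BINARY_OP * → 12 * -2 = -24. Stack: [-24]
LOAD_FAST u → push -2. Stack: [-24, -2]
BINARY_OP + → -24 + -2 = -26. Stack: [-26]
STORE_FAST t → t=-26. Stack: []
LOAD_FAST t → push -26. Stack: [-26]
RETURN_VALUE → return -26.

-26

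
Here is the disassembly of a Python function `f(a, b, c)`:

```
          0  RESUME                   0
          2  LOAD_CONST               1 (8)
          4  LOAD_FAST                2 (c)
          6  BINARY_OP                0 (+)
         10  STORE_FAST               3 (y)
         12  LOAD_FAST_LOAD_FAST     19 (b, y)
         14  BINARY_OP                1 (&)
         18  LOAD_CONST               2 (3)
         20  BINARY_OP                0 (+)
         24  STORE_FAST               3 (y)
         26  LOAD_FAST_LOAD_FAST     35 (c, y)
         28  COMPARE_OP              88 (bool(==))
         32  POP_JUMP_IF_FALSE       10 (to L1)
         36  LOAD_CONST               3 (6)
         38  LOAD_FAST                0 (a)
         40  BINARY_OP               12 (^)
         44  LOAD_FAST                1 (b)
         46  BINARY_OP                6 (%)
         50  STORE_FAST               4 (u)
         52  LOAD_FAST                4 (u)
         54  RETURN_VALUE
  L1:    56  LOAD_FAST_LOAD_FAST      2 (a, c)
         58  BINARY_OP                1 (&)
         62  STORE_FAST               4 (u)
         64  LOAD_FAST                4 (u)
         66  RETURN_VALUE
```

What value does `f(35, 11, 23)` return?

LOAD_CONST → push 8. Stack: [8]
LOAD_FAST c → push 23. Stack: [8, 23]
BINARY_OP + → 8 + 23 = 31. Stack: [31]
STORE_FAST y → y=31. Stack: []
LOAD_FAST_LOAD_FAST b,y → push 11,31. Stack: [11, 31]
BINARY_OP & → 11 & 31 = 11. Stack: [11]
LOAD_CONST → push 3. Stack: [11, 3]
BINARY_OP + → 11 + 3 = 14. Stack: [14]
STORE_FAST y → y=14. Stack: []
LOAD_FAST_LOAD_FAST c,y → push 23,14. Stack: [23, 14]
COMPARE_OP bool(==) → 23 vs 14 = False. Stack: [False]
POP_JUMP_IF_FALSE → pop False; jump. Stack: []
LOAD_FAST_LOAD_FAST a,c → push 35,23. Stack: [35, 23]
BINARY_OP & → 35 & 23 = 3. Stack: [3]
STORE_FAST u → u=3. Stack: []
LOAD_FAST u → push 3. Stack: [3]
RETURN_VALUE → return 3.

3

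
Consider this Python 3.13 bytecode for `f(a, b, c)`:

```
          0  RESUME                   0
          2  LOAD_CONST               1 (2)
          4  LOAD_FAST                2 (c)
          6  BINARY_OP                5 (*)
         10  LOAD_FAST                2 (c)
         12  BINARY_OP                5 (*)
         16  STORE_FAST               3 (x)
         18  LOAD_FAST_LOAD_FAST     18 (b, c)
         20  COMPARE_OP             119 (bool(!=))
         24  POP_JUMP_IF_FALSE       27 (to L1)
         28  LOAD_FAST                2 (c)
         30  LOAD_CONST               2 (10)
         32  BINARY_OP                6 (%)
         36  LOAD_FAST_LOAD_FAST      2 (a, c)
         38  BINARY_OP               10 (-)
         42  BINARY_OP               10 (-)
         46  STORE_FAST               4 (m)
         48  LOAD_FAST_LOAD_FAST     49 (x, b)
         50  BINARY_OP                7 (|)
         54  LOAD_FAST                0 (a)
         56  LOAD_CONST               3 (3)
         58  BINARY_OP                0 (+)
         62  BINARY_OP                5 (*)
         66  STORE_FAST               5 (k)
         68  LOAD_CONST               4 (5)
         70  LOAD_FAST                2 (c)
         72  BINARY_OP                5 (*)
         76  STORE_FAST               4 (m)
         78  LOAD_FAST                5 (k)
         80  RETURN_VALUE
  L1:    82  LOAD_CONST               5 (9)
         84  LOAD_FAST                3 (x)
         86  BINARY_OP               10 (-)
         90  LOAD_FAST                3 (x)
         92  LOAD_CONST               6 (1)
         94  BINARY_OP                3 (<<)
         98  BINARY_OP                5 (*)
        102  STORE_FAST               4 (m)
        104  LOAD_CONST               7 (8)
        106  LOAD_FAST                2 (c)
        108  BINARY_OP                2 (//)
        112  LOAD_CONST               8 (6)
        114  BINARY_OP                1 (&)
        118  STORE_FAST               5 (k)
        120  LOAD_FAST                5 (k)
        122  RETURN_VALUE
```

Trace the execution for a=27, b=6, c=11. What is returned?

LOAD_CONST → push 2. Stack: [2]
LOAD_FAST c → push 11. Stack: [2, 11]
BINARY_OP * → 2 * 11 = 22. Stack: [22]
LOAD_FAST c → push 11. Stack: [22, 11]
BINARY_OP * → 22 * 11 = 242. Stack: [242]
STORE_FAST x → x=242. Stack: []
LOAD_FAST_LOAD_FAST b,c → push 6,11. Stack: [6, 11]
COMPARE_OP bool(!=) → 6 vs 11 = True. Stack: [True]
POP_JUMP_IF_FALSE → pop True; no jump. Stack: []
LOAD_FAST c → push 11. Stack: [11]
LOAD_CONST → push 10. Stack: [11, 10]
BINARY_OP % → 11 % 10 = 1. Stack: [1]
LOAD_FAST_LOAD_FAST a,c → push 27,11. Stack: [1, 27, 11]
BINARY_OP - → 27 - 11 = 16. Stack: [1, 16]
BINARY_OP - → 1 - 16 = -15. Stack: [-15]
STORE_FAST m → m=-15. Stack: []
LOAD_FAST_LOAD_FAST x,b → push 242,6. Stack: [242, 6]
BINARY_OP | → 242 | 6 = 246. Stack: [246]
LOAD_FAST a → push 27. Stack: [246, 27]
LOAD_CONST → push 3. Stack: [246, 27, 3]
BINARY_OP + → 27 + 3 = 30. Stack: [246, 30]
BINARY_OP * → 246 * 30 = 7380. Stack: [7380]
STORE_FAST k → k=7380. Stack: []
LOAD_CONST → push 5. Stack: [5]
LOAD_FAST c → push 11. Stack: [5, 11]
BINARY_OP * → 5 * 11 = 55. Stack: [55]
STORE_FAST m → m=55. Stack: []
LOAD_FAST k → push 7380. Stack: [7380]
RETURN_VALUE → return 7380.

7380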